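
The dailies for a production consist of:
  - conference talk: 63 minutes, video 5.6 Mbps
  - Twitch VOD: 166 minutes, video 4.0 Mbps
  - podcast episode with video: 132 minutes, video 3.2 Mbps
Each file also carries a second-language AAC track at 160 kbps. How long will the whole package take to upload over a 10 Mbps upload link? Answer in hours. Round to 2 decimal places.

Audio: 160 kbps = 0.160 Mbps.
conference talk: 5.760 Mbps × 3780 s = 21772.8 Mb
Twitch VOD: 4.160 Mbps × 9960 s = 41433.6 Mb
podcast episode with video: 3.360 Mbps × 7920 s = 26611.2 Mb
Total: 89817.6 Mb = 11227.2 MB.
At 10 Mbps: 89817.6 / 10 = 8982 s ≈ 2.49 hours.

2.49 hours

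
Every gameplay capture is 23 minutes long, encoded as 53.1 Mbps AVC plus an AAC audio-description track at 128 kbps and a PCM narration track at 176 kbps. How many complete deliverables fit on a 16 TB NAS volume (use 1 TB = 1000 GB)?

1736

23 min = 1380 s
Audio total: 128 + 176 = 304 kbps = 0.304 Mbps.
Total bitrate: 53.404 Mbps.
Per item: 53.404 Mbps × 1380 s = 73,698 Mb = 9,212 MB.
Capacity: 16 TB = 128,000,000 Mb; 1736.83 items → 1736 complete.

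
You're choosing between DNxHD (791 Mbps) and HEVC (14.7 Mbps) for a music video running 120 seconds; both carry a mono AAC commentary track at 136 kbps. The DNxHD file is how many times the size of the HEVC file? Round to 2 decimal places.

Audio: 136 kbps = 0.136 Mbps.
DNxHD: 791.136 Mbps × 120 s = 94936.3 Mb = 11.867 GB.
HEVC: 14.836 Mbps × 120 s = 1780.3 Mb = 0.223 GB.
Ratio: 11.867 / 0.223 = 53.325.

53.33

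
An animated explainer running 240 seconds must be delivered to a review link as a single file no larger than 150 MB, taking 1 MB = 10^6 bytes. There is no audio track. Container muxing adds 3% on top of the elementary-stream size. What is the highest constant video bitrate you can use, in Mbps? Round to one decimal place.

Budget: 150 MB = 1200.0 Mb.
Stream payload after overhead: 1200.0 / 1.03 = 1165.0 Mb.
Total bitrate budget: 1165.0 Mb / 240 s = 4.854 Mbps.

4.9 Mbps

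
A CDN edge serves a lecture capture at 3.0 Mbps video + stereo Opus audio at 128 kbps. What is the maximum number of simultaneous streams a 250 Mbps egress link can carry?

79

Audio: 128 kbps = 0.128 Mbps.
Per-viewer media rate: 3.128 Mbps.
250 Mbps = 250.0 Mbps; 250.0 / 3.128 = 79.92 → 79 viewers.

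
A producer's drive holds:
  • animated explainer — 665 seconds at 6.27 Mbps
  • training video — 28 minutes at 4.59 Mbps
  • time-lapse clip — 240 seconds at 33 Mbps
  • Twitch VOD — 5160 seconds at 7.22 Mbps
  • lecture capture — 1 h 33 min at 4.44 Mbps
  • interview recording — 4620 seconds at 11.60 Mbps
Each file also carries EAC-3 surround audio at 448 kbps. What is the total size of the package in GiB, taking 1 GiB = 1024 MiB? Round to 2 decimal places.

Audio: 448 kbps = 0.448 Mbps.
animated explainer: 6.718 Mbps × 665 s = 4467.5 Mb
training video: 5.038 Mbps × 1680 s = 8463.8 Mb
time-lapse clip: 33.448 Mbps × 240 s = 8027.5 Mb
Twitch VOD: 7.668 Mbps × 5160 s = 39566.9 Mb
lecture capture: 4.888 Mbps × 5580 s = 27275.0 Mb
interview recording: 12.048 Mbps × 4620 s = 55661.8 Mb
Total: 143462.5 Mb = 17932.8 MB.
= 16.70 GiB.

16.70 GiB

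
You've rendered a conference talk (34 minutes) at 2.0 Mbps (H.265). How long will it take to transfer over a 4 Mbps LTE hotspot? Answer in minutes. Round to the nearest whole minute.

34 min = 2040 s
File: 2.000 Mbps × 2040 s = 4080.0 Mb.
At 4 Mbps: 4080.0 / 4 = 1020.0 s ≈ 17 minutes.

17 minutes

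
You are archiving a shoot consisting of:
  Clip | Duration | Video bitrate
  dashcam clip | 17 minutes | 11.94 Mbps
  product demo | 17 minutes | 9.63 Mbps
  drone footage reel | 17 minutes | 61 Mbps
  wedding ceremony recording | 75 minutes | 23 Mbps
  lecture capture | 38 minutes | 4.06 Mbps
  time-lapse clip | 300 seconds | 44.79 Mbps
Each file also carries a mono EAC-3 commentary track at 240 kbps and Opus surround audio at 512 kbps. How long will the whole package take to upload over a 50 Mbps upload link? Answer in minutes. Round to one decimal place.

72.7 minutes

Audio total: 240 + 512 = 752 kbps = 0.752 Mbps.
dashcam clip: 12.692 Mbps × 1020 s = 12945.8 Mb
product demo: 10.382 Mbps × 1020 s = 10589.6 Mb
drone footage reel: 61.752 Mbps × 1020 s = 62987.0 Mb
wedding ceremony recording: 23.752 Mbps × 4500 s = 106884.0 Mb
lecture capture: 4.812 Mbps × 2280 s = 10971.4 Mb
time-lapse clip: 45.542 Mbps × 300 s = 13662.6 Mb
Total: 218040.5 Mb = 27255.1 MB.
At 50 Mbps: 218040.5 / 50 = 4361 s ≈ 72.7 minutes.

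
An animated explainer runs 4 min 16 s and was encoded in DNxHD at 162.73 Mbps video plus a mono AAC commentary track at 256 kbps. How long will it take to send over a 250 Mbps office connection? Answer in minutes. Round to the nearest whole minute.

4 min 16 s = 256 s
Audio: 256 kbps = 0.256 Mbps.
Total bitrate: 162.986 Mbps.
File: 162.986 Mbps × 256 s = 41724.4 Mb.
At 250 Mbps: 41724.4 / 250 = 166.9 s ≈ 2.78 minutes.

3 minutes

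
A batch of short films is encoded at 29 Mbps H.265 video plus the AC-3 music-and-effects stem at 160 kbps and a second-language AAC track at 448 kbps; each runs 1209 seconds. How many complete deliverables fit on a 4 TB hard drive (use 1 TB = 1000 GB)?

Audio total: 160 + 448 = 608 kbps = 0.608 Mbps.
Total bitrate: 29.608 Mbps.
Per item: 29.608 Mbps × 1209 s = 35,796 Mb = 4,475 MB.
Capacity: 4 TB = 32,000,000 Mb; 893.95 items → 893 complete.

893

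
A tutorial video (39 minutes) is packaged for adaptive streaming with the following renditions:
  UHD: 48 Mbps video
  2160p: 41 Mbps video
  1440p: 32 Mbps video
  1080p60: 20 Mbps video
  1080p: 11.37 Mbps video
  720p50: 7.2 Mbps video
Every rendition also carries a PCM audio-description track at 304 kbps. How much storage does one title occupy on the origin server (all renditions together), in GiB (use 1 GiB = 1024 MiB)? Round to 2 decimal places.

43.97 GiB

39 min = 2340 s
Audio: 304 kbps = 0.304 Mbps.
Sum of rendition bitrates: (48+0.304) + (41+0.304) + (32+0.304) + (20+0.304) + (11.37+0.304) + (7.2+0.304) = 161.394 Mbps.
× 2340 s = 377,662 Mb = 47,208 MB = 43.97 GiB.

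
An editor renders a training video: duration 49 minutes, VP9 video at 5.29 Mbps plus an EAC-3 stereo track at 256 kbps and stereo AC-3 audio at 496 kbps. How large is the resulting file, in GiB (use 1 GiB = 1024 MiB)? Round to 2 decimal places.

49 min = 2940 s
Audio total: 256 + 496 = 752 kbps = 0.752 Mbps.
Total bitrate: 5.29 + 0.752 = 6.042 Mbps.
Stream data: 6.042 Mbps × 2940 s = 17763.5 Mb.
17,763 Mb = 2,220,435,000 bytes ÷ 1,073,741,824 = 2.068 GiB.

2.07 GiB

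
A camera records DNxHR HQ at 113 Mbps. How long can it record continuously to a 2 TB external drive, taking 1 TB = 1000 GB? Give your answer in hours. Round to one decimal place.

39.3 hours

Capacity: 2 TB = 16,000,000 Mb.
Recording time: 16,000,000 / 113.000 = 141,593 s ≈ 39.3 hours.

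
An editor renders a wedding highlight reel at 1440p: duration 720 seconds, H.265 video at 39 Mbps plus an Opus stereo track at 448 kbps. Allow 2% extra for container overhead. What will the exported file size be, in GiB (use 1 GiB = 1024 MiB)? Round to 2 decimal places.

3.37 GiB

Audio: 448 kbps = 0.448 Mbps.
Total bitrate: 39 + 0.448 = 39.448 Mbps.
Stream data: 39.448 Mbps × 720 s = 28402.6 Mb.
With 2% container overhead: ×1.02.
28,971 Mb = 3,621,326,400 bytes ÷ 1,073,741,824 = 3.373 GiB.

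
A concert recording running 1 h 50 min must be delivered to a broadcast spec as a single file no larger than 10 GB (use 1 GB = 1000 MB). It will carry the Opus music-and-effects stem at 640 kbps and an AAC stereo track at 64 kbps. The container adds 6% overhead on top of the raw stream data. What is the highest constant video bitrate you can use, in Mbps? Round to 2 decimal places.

Budget: 10 GB = 80000.0 Mb.
Stream payload after overhead: 80000.0 / 1.06 = 75471.7 Mb.
1 h 50 min = 110 min = 6600 s
Total bitrate budget: 75471.7 Mb / 6600 s = 11.435 Mbps.
Audio total: 640 + 64 = 704 kbps = 0.704 Mbps.
Video: 11.435 − 0.704 = 10.731 Mbps.

10.73 Mbps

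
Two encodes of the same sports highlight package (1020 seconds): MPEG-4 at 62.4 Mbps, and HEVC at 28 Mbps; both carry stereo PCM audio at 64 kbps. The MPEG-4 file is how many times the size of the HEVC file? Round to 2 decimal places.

Audio: 64 kbps = 0.064 Mbps.
MPEG-4: 62.464 Mbps × 1020 s = 63713.3 Mb = 7.417 GiB.
HEVC: 28.064 Mbps × 1020 s = 28625.3 Mb = 3.332 GiB.
Ratio: 7.417 / 3.332 = 2.226.

2.23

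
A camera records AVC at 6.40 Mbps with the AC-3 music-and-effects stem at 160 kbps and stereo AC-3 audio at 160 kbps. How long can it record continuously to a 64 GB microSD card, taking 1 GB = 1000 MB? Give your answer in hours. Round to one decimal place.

Audio total: 160 + 160 = 320 kbps = 0.320 Mbps.
Total bitrate: 6.40 + 0.320 = 6.720 Mbps.
Capacity: 64 GB = 512,000 Mb.
Recording time: 512,000 / 6.720 = 76,190 s ≈ 21.2 hours.

21.2 hours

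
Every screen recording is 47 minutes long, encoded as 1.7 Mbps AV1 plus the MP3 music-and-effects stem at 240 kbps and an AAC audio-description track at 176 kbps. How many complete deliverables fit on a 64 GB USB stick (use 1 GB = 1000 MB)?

85

47 min = 2820 s
Audio total: 240 + 176 = 416 kbps = 0.416 Mbps.
Total bitrate: 2.116 Mbps.
Per item: 2.116 Mbps × 2820 s = 5,967 Mb = 745.9 MB.
Capacity: 64 GB = 512,000 Mb; 85.80 items → 85 complete.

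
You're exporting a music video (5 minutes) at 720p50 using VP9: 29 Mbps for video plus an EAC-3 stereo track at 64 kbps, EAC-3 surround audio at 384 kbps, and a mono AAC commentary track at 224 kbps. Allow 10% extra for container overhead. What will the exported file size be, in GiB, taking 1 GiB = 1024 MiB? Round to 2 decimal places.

5 min = 300 s
Audio total: 64 + 384 + 224 = 672 kbps = 0.672 Mbps.
Total bitrate: 29 + 0.672 = 29.672 Mbps.
Stream data: 29.672 Mbps × 300 s = 8901.6 Mb.
With 10% container overhead: ×1.10.
9,792 Mb = 1,223,970,000 bytes ÷ 1,073,741,824 = 1.140 GiB.

1.14 GiB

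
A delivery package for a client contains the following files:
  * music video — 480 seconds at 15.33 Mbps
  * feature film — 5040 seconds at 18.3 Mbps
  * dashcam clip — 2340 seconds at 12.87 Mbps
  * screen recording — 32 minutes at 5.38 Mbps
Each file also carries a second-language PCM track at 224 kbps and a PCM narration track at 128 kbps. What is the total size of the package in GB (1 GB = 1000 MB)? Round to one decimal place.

Audio total: 224 + 128 = 352 kbps = 0.352 Mbps.
music video: 15.682 Mbps × 480 s = 7527.4 Mb
feature film: 18.652 Mbps × 5040 s = 94006.1 Mb
dashcam clip: 13.222 Mbps × 2340 s = 30939.5 Mb
screen recording: 5.732 Mbps × 1920 s = 11005.4 Mb
Total: 143478.4 Mb = 17934.8 MB.
= 17.93 GB.

17.9 GB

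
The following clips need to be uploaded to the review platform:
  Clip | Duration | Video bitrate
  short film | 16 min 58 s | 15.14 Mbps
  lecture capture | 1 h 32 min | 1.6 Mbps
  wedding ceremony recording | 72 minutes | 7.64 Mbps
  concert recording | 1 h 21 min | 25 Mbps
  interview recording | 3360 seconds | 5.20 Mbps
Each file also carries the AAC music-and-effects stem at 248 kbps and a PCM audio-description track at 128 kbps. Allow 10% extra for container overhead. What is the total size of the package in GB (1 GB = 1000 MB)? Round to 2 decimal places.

27.97 GB

Audio total: 248 + 128 = 376 kbps = 0.376 Mbps.
short film: 15.516 Mbps × 1018 s × 1.10 = 17374.8 Mb
lecture capture: 1.976 Mbps × 5520 s × 1.10 = 11998.3 Mb
wedding ceremony recording: 8.016 Mbps × 4320 s × 1.10 = 38092.0 Mb
concert recording: 25.376 Mbps × 4860 s × 1.10 = 135660.1 Mb
interview recording: 5.576 Mbps × 3360 s × 1.10 = 20608.9 Mb
Total: 223734.1 Mb = 27966.8 MB.
= 27.97 GB.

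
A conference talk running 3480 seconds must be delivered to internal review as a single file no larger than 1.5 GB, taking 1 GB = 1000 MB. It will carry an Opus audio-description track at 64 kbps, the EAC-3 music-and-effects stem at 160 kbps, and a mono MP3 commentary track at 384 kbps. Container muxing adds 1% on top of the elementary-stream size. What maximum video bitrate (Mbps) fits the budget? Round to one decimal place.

Budget: 1.5 GB = 12000.0 Mb.
Stream payload after overhead: 12000.0 / 1.01 = 11881.2 Mb.
Total bitrate budget: 11881.2 Mb / 3480 s = 3.414 Mbps.
Audio total: 64 + 160 + 384 = 608 kbps = 0.608 Mbps.
Video: 3.414 − 0.608 = 2.806 Mbps.

2.8 Mbps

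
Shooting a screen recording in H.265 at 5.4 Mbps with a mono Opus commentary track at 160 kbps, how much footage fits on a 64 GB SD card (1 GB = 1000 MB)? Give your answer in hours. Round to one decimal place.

Audio: 160 kbps = 0.160 Mbps.
Total bitrate: 5.4 + 0.160 = 5.560 Mbps.
Capacity: 64 GB = 512,000 Mb.
Recording time: 512,000 / 5.560 = 92,086 s ≈ 25.6 hours.

25.6 hours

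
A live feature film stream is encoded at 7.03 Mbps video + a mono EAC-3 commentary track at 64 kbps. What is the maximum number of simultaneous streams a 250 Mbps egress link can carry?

Audio: 64 kbps = 0.064 Mbps.
Per-viewer media rate: 7.094 Mbps.
250 Mbps = 250.0 Mbps; 250.0 / 7.094 = 35.24 → 35 viewers.

35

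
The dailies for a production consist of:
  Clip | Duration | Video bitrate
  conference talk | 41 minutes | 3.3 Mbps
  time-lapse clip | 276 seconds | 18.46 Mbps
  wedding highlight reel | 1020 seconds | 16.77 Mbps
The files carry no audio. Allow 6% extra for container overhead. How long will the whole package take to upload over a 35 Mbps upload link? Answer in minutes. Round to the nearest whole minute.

15 minutes

conference talk: 3.300 Mbps × 2460 s × 1.06 = 8605.1 Mb
time-lapse clip: 18.460 Mbps × 276 s × 1.06 = 5400.7 Mb
wedding highlight reel: 16.770 Mbps × 1020 s × 1.06 = 18131.7 Mb
Total: 32137.5 Mb = 4017.2 MB.
At 35 Mbps: 32137.5 / 35 = 918 s ≈ 15.3 minutes.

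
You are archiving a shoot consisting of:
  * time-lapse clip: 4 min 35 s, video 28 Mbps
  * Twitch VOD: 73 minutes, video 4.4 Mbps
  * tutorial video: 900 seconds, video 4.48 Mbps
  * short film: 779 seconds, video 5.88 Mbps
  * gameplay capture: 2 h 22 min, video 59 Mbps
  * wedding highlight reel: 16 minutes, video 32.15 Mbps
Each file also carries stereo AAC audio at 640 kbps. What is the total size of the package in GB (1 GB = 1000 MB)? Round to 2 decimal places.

72.41 GB

Audio: 640 kbps = 0.640 Mbps.
time-lapse clip: 28.640 Mbps × 275 s = 7876.0 Mb
Twitch VOD: 5.040 Mbps × 4380 s = 22075.2 Mb
tutorial video: 5.120 Mbps × 900 s = 4608.0 Mb
short film: 6.520 Mbps × 779 s = 5079.1 Mb
gameplay capture: 59.640 Mbps × 8520 s = 508132.8 Mb
wedding highlight reel: 32.790 Mbps × 960 s = 31478.4 Mb
Total: 579249.5 Mb = 72406.2 MB.
= 72.41 GB.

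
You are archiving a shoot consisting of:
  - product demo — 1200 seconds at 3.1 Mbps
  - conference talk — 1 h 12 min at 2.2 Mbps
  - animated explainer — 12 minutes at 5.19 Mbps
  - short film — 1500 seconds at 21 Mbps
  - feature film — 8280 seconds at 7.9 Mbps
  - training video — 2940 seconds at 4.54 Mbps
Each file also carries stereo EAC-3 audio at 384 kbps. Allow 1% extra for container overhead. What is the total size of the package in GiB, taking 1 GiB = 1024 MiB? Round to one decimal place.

15.8 GiB

Audio: 384 kbps = 0.384 Mbps.
product demo: 3.484 Mbps × 1200 s × 1.01 = 4222.6 Mb
conference talk: 2.584 Mbps × 4320 s × 1.01 = 11274.5 Mb
animated explainer: 5.574 Mbps × 720 s × 1.01 = 4053.4 Mb
short film: 21.384 Mbps × 1500 s × 1.01 = 32396.8 Mb
feature film: 8.284 Mbps × 8280 s × 1.01 = 69277.4 Mb
training video: 4.924 Mbps × 2940 s × 1.01 = 14621.3 Mb
Total: 135846.1 Mb = 16980.8 MB.
= 15.81 GiB.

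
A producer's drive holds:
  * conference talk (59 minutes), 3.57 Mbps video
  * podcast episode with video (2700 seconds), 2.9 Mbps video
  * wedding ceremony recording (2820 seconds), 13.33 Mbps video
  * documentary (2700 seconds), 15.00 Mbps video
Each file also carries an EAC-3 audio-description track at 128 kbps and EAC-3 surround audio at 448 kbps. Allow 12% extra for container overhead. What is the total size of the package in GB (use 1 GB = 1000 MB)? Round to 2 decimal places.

Audio total: 128 + 448 = 576 kbps = 0.576 Mbps.
conference talk: 4.146 Mbps × 3540 s × 1.12 = 16438.1 Mb
podcast episode with video: 3.476 Mbps × 2700 s × 1.12 = 10511.4 Mb
wedding ceremony recording: 13.906 Mbps × 2820 s × 1.12 = 43920.7 Mb
documentary: 15.576 Mbps × 2700 s × 1.12 = 47101.8 Mb
Total: 117972.0 Mb = 14746.5 MB.
= 14.75 GB.

14.75 GB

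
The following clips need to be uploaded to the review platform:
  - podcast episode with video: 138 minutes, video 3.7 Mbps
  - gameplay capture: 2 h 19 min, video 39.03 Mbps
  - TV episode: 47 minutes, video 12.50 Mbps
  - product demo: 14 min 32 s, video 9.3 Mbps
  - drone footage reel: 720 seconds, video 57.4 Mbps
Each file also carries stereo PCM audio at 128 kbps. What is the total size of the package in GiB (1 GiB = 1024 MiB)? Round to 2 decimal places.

51.63 GiB

Audio: 128 kbps = 0.128 Mbps.
podcast episode with video: 3.828 Mbps × 8280 s = 31695.8 Mb
gameplay capture: 39.158 Mbps × 8340 s = 326577.7 Mb
TV episode: 12.628 Mbps × 2820 s = 35611.0 Mb
product demo: 9.428 Mbps × 872 s = 8221.2 Mb
drone footage reel: 57.528 Mbps × 720 s = 41420.2 Mb
Total: 443525.9 Mb = 55440.7 MB.
= 51.63 GiB.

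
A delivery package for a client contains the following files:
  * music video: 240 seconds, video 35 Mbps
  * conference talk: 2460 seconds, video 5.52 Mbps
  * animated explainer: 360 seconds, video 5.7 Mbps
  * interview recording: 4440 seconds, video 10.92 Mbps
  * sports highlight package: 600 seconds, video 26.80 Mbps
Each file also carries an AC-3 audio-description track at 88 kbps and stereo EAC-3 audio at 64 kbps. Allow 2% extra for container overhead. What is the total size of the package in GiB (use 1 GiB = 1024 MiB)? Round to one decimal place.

Audio total: 88 + 64 = 152 kbps = 0.152 Mbps.
music video: 35.152 Mbps × 240 s × 1.02 = 8605.2 Mb
conference talk: 5.672 Mbps × 2460 s × 1.02 = 14232.2 Mb
animated explainer: 5.852 Mbps × 360 s × 1.02 = 2148.9 Mb
interview recording: 11.072 Mbps × 4440 s × 1.02 = 50142.9 Mb
sports highlight package: 26.952 Mbps × 600 s × 1.02 = 16494.6 Mb
Total: 91623.7 Mb = 11453.0 MB.
= 10.67 GiB.

10.7 GiB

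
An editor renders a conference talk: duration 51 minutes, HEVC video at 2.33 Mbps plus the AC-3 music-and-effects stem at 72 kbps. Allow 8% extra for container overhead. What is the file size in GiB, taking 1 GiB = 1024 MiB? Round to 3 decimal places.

0.924 GiB

51 min = 3060 s
Audio: 72 kbps = 0.072 Mbps.
Total bitrate: 2.33 + 0.072 = 2.402 Mbps.
Stream data: 2.402 Mbps × 3060 s = 7350.1 Mb.
With 8% container overhead: ×1.08.
7,938 Mb = 992,266,200 bytes ÷ 1,073,741,824 = 0.9241 GiB.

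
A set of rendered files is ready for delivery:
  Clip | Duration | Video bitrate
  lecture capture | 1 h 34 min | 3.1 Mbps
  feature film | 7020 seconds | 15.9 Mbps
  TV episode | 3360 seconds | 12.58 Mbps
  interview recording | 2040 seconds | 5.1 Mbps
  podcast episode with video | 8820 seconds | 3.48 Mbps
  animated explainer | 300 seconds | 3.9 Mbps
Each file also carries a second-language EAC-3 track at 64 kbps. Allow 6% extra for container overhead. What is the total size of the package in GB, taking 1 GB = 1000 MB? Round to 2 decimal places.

Audio: 64 kbps = 0.064 Mbps.
lecture capture: 3.164 Mbps × 5640 s × 1.06 = 18915.7 Mb
feature film: 15.964 Mbps × 7020 s × 1.06 = 118791.3 Mb
TV episode: 12.644 Mbps × 3360 s × 1.06 = 45032.9 Mb
interview recording: 5.164 Mbps × 2040 s × 1.06 = 11166.6 Mb
podcast episode with video: 3.544 Mbps × 8820 s × 1.06 = 33133.6 Mb
animated explainer: 3.964 Mbps × 300 s × 1.06 = 1260.6 Mb
Total: 228300.6 Mb = 28537.6 MB.
= 28.54 GB.

28.54 GB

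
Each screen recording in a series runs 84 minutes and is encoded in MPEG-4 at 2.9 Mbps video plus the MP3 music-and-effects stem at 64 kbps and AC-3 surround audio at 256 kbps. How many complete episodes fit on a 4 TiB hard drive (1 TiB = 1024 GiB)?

84 min = 5040 s
Audio total: 64 + 256 = 320 kbps = 0.320 Mbps.
Total bitrate: 3.220 Mbps.
Per item: 3.220 Mbps × 5040 s = 16,229 Mb = 2,029 MB.
Capacity: 4 TiB = 35,184,372 Mb; 2168.02 items → 2168 complete.

2168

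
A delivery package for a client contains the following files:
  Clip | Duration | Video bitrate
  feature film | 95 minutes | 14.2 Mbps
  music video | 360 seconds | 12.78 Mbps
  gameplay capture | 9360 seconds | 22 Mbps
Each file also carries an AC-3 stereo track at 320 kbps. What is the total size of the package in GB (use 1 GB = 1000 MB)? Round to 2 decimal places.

Audio: 320 kbps = 0.320 Mbps.
feature film: 14.520 Mbps × 5700 s = 82764.0 Mb
music video: 13.100 Mbps × 360 s = 4716.0 Mb
gameplay capture: 22.320 Mbps × 9360 s = 208915.2 Mb
Total: 296395.2 Mb = 37049.4 MB.
= 37.05 GB.

37.05 GB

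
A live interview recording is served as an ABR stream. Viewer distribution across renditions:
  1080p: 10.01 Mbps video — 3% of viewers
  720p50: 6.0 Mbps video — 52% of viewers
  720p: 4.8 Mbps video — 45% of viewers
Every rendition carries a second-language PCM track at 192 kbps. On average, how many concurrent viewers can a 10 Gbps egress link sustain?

1732

Audio: 192 kbps = 0.192 Mbps.
Average per-viewer bitrate: 0.03×10.202 + 0.52×6.192 + 0.45×4.992 = 5.772 Mbps.
10 Gbps = 10,000 Mbps; 10,000 / 5.772 = 1732.41 → 1732.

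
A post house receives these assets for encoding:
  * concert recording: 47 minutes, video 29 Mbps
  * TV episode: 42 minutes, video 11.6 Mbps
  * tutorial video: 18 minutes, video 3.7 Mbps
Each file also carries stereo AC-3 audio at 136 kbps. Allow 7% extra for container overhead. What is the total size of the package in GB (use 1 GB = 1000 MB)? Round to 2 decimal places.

Audio: 136 kbps = 0.136 Mbps.
concert recording: 29.136 Mbps × 2820 s × 1.07 = 87915.0 Mb
TV episode: 11.736 Mbps × 2520 s × 1.07 = 31645.0 Mb
tutorial video: 3.836 Mbps × 1080 s × 1.07 = 4432.9 Mb
Total: 123992.8 Mb = 15499.1 MB.
= 15.50 GB.

15.50 GB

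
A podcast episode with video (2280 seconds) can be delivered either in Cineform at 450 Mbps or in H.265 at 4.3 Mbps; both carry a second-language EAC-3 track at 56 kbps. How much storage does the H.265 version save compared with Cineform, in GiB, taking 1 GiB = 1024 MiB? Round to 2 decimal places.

118.30 GiB

Audio: 56 kbps = 0.056 Mbps.
Cineform: 450.056 Mbps × 2280 s = 1026127.7 Mb = 119.457 GiB.
H.265: 4.356 Mbps × 2280 s = 9931.7 Mb = 1.156 GiB.
Saving: 119.457 − 1.156 = 118.301 GiB.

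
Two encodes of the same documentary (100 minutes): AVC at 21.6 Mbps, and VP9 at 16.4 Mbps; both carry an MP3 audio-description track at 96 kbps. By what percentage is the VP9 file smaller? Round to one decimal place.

24.0%

100 min = 6000 s
Audio: 96 kbps = 0.096 Mbps.
AVC: 21.696 Mbps × 6000 s = 130176.0 Mb = 15.154 GiB.
VP9: 16.496 Mbps × 6000 s = 98976.0 Mb = 11.522 GiB.
Reduction: (1 − 11.522/15.154) × 100 = 23.97%.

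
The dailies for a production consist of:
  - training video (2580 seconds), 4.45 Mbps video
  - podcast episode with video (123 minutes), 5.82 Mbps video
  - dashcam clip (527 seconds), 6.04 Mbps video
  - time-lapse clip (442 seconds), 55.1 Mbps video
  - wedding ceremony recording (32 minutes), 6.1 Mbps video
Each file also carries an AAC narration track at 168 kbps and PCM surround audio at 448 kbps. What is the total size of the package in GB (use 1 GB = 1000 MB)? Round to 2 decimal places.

Audio total: 168 + 448 = 616 kbps = 0.616 Mbps.
training video: 5.066 Mbps × 2580 s = 13070.3 Mb
podcast episode with video: 6.436 Mbps × 7380 s = 47497.7 Mb
dashcam clip: 6.656 Mbps × 527 s = 3507.7 Mb
time-lapse clip: 55.716 Mbps × 442 s = 24626.5 Mb
wedding ceremony recording: 6.716 Mbps × 1920 s = 12894.7 Mb
Total: 101596.9 Mb = 12699.6 MB.
= 12.70 GB.

12.70 GB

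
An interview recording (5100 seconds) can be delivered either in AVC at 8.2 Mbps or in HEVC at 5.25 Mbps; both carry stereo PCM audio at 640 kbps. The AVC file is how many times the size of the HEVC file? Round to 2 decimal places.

1.50

Audio: 640 kbps = 0.640 Mbps.
AVC: 8.840 Mbps × 5100 s = 45084.0 Mb = 5.636 GB.
HEVC: 5.890 Mbps × 5100 s = 30039.0 Mb = 3.755 GB.
Ratio: 5.636 / 3.755 = 1.501.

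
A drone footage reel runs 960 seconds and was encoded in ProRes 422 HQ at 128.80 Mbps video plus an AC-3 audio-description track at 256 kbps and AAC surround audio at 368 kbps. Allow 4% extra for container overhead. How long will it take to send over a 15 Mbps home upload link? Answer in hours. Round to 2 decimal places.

2.39 hours

Audio total: 256 + 368 = 624 kbps = 0.624 Mbps.
Total bitrate: 129.424 Mbps.
File: 129.424 Mbps × 960 s = 124247.0 Mb.
With 4% container overhead: ×1.04. → 129216.9 Mb.
At 15 Mbps: 129216.9 / 15 = 8614.5 s ≈ 2.39 hours.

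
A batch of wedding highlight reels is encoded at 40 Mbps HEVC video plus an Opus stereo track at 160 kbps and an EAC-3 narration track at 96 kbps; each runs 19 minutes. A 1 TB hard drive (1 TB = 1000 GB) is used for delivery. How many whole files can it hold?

19 min = 1140 s
Audio total: 160 + 96 = 256 kbps = 0.256 Mbps.
Total bitrate: 40.256 Mbps.
Per item: 40.256 Mbps × 1140 s = 45,892 Mb = 5,736 MB.
Capacity: 1 TB = 8,000,000 Mb; 174.32 items → 174 complete.

174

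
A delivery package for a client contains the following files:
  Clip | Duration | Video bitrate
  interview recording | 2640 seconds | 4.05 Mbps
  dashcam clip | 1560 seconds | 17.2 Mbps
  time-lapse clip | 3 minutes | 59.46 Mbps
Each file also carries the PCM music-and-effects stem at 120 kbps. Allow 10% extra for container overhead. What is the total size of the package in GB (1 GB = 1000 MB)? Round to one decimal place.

6.7 GB

Audio: 120 kbps = 0.120 Mbps.
interview recording: 4.170 Mbps × 2640 s × 1.10 = 12109.7 Mb
dashcam clip: 17.320 Mbps × 1560 s × 1.10 = 29721.1 Mb
time-lapse clip: 59.580 Mbps × 180 s × 1.10 = 11796.8 Mb
Total: 53627.6 Mb = 6703.5 MB.
= 6.703 GB.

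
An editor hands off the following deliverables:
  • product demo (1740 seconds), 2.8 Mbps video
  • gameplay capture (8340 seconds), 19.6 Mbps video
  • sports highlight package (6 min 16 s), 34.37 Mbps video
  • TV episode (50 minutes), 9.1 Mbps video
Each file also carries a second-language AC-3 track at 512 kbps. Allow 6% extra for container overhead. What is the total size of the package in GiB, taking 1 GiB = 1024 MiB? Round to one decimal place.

26.6 GiB

Audio: 512 kbps = 0.512 Mbps.
product demo: 3.312 Mbps × 1740 s × 1.06 = 6108.7 Mb
gameplay capture: 20.112 Mbps × 8340 s × 1.06 = 177798.1 Mb
sports highlight package: 34.882 Mbps × 376 s × 1.06 = 13902.6 Mb
TV episode: 9.612 Mbps × 3000 s × 1.06 = 30566.2 Mb
Total: 228375.5 Mb = 28546.9 MB.
= 26.59 GiB.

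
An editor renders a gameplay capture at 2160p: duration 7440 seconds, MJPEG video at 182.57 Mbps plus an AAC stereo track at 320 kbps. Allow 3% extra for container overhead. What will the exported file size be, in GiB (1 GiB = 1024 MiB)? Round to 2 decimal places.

163.16 GiB

Audio: 320 kbps = 0.320 Mbps.
Total bitrate: 182.57 + 0.320 = 182.890 Mbps.
Stream data: 182.890 Mbps × 7440 s = 1360701.6 Mb.
With 3% container overhead: ×1.03.
1,401,523 Mb = 175,190,331,000 bytes ÷ 1,073,741,824 = 163.2 GiB.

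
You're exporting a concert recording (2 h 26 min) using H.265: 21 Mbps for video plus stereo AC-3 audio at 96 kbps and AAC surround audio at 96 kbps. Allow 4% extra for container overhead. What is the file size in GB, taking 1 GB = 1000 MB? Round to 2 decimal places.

2 h 26 min = 146 min = 8760 s
Audio total: 96 + 96 = 192 kbps = 0.192 Mbps.
Total bitrate: 21 + 0.192 = 21.192 Mbps.
Stream data: 21.192 Mbps × 8760 s = 185641.9 Mb.
With 4% container overhead: ×1.04.
193,068 Mb ÷ 8 = 24,133 MB → 24.13 GB.

24.13 GB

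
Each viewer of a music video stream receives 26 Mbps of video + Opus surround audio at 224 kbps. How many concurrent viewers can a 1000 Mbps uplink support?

38

Audio: 224 kbps = 0.224 Mbps.
Per-viewer media rate: 26.224 Mbps.
1000 Mbps = 1,000 Mbps; 1,000 / 26.224 = 38.13 → 38 viewers.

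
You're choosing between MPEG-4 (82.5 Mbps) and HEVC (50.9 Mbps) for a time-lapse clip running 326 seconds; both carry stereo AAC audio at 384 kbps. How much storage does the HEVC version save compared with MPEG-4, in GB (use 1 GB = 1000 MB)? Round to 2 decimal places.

1.29 GB

Audio: 384 kbps = 0.384 Mbps.
MPEG-4: 82.884 Mbps × 326 s = 27020.2 Mb = 3.378 GB.
HEVC: 51.284 Mbps × 326 s = 16718.6 Mb = 2.090 GB.
Saving: 3.378 − 2.090 = 1.288 GB.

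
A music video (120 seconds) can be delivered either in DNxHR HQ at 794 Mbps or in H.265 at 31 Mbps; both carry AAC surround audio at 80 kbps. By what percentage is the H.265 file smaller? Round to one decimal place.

Audio: 80 kbps = 0.080 Mbps.
DNxHR HQ: 794.080 Mbps × 120 s = 95289.6 Mb = 11.093 GiB.
H.265: 31.080 Mbps × 120 s = 3729.6 Mb = 0.434 GiB.
Reduction: (1 − 0.434/11.093) × 100 = 96.09%.

96.1%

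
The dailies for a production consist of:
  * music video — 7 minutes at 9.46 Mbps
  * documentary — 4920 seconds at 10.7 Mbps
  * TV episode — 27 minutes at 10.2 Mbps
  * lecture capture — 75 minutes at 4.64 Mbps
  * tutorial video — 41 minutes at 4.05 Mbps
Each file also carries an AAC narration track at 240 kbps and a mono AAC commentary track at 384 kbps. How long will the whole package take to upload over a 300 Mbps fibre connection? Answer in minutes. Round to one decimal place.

6.3 minutes

Audio total: 240 + 384 = 624 kbps = 0.624 Mbps.
music video: 10.084 Mbps × 420 s = 4235.3 Mb
documentary: 11.324 Mbps × 4920 s = 55714.1 Mb
TV episode: 10.824 Mbps × 1620 s = 17534.9 Mb
lecture capture: 5.264 Mbps × 4500 s = 23688.0 Mb
tutorial video: 4.674 Mbps × 2460 s = 11498.0 Mb
Total: 112670.3 Mb = 14083.8 MB.
At 300 Mbps: 112670.3 / 300 = 376 s ≈ 6.26 minutes.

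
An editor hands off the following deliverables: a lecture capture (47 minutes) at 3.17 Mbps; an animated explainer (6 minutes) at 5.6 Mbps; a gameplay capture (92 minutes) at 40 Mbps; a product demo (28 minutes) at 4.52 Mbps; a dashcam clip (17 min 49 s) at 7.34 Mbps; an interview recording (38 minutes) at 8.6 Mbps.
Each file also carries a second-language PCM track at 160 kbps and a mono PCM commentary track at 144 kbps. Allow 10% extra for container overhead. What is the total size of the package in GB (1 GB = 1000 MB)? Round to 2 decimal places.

Audio total: 160 + 144 = 304 kbps = 0.304 Mbps.
lecture capture: 3.474 Mbps × 2820 s × 1.10 = 10776.3 Mb
animated explainer: 5.904 Mbps × 360 s × 1.10 = 2338.0 Mb
gameplay capture: 40.304 Mbps × 5520 s × 1.10 = 244725.9 Mb
product demo: 4.824 Mbps × 1680 s × 1.10 = 8914.8 Mb
dashcam clip: 7.644 Mbps × 1069 s × 1.10 = 8988.6 Mb
interview recording: 8.904 Mbps × 2280 s × 1.10 = 22331.2 Mb
Total: 298074.8 Mb = 37259.3 MB.
= 37.26 GB.

37.26 GB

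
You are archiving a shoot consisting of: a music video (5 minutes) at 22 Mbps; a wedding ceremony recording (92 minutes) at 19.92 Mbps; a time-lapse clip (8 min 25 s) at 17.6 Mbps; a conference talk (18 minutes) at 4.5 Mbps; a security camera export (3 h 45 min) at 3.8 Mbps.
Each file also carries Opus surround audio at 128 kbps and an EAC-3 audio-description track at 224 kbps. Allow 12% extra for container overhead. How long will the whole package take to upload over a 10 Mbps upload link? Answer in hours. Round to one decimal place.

5.9 hours

Audio total: 128 + 224 = 352 kbps = 0.352 Mbps.
music video: 22.352 Mbps × 300 s × 1.12 = 7510.3 Mb
wedding ceremony recording: 20.272 Mbps × 5520 s × 1.12 = 125329.6 Mb
time-lapse clip: 17.952 Mbps × 505 s × 1.12 = 10153.7 Mb
conference talk: 4.852 Mbps × 1080 s × 1.12 = 5869.0 Mb
security camera export: 4.152 Mbps × 13500 s × 1.12 = 62778.2 Mb
Total: 211640.8 Mb = 26455.1 MB.
At 10 Mbps: 211640.8 / 10 = 21164 s ≈ 5.88 hours.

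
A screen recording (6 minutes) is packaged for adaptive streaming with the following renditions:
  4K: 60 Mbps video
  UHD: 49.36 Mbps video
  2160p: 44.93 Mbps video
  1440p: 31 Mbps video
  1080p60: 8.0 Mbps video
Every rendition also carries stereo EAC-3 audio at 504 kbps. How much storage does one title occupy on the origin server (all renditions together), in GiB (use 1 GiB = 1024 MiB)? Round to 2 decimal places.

8.21 GiB

6 min = 360 s
Audio: 504 kbps = 0.504 Mbps.
Sum of rendition bitrates: (60+0.504) + (49.36+0.504) + (44.93+0.504) + (31+0.504) + (8.0+0.504) = 195.810 Mbps.
× 360 s = 70,492 Mb = 8,811 MB = 8.206 GiB.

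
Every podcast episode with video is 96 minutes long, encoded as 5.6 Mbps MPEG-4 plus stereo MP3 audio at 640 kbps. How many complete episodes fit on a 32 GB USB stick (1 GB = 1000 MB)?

7

96 min = 5760 s
Audio: 640 kbps = 0.640 Mbps.
Total bitrate: 6.240 Mbps.
Per item: 6.240 Mbps × 5760 s = 35,942 Mb = 4,493 MB.
Capacity: 32 GB = 256,000 Mb; 7.12 items → 7 complete.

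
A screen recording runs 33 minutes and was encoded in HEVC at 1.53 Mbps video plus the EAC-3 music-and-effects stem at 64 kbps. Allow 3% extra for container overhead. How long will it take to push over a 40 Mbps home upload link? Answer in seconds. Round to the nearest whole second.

81 seconds

33 min = 1980 s
Audio: 64 kbps = 0.064 Mbps.
Total bitrate: 1.594 Mbps.
File: 1.594 Mbps × 1980 s = 3156.1 Mb.
With 3% container overhead: ×1.03. → 3250.8 Mb.
At 40 Mbps: 3250.8 / 40 = 81.3 s ≈ 81.3 seconds.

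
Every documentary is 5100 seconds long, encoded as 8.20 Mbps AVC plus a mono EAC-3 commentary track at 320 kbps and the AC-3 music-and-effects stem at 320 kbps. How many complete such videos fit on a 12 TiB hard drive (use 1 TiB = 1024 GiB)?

Audio total: 320 + 320 = 640 kbps = 0.640 Mbps.
Total bitrate: 8.840 Mbps.
Per item: 8.840 Mbps × 5100 s = 45,084 Mb = 5,636 MB.
Capacity: 12 TiB = 105,553,116 Mb; 2341.25 items → 2341 complete.

2341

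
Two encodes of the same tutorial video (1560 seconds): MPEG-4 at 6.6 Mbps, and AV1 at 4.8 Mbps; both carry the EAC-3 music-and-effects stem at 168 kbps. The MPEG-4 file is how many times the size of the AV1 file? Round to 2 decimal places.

Audio: 168 kbps = 0.168 Mbps.
MPEG-4: 6.768 Mbps × 1560 s = 10558.1 Mb = 1.320 GB.
AV1: 4.968 Mbps × 1560 s = 7750.1 Mb = 0.969 GB.
Ratio: 1.320 / 0.969 = 1.362.

1.36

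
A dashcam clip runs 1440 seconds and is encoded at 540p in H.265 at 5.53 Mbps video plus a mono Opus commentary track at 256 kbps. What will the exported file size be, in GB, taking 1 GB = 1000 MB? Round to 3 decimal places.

1.041 GB

Audio: 256 kbps = 0.256 Mbps.
Total bitrate: 5.53 + 0.256 = 5.786 Mbps.
Stream data: 5.786 Mbps × 1440 s = 8331.8 Mb.
8,332 Mb ÷ 8 = 1,041 MB → 1.041 GB.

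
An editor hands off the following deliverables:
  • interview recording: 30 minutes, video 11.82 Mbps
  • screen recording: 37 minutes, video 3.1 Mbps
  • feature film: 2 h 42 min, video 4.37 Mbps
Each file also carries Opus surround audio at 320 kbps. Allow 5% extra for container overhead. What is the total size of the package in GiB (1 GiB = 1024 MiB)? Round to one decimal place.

Audio: 320 kbps = 0.320 Mbps.
interview recording: 12.140 Mbps × 1800 s × 1.05 = 22944.6 Mb
screen recording: 3.420 Mbps × 2220 s × 1.05 = 7972.0 Mb
feature film: 4.690 Mbps × 9720 s × 1.05 = 47866.1 Mb
Total: 78782.8 Mb = 9847.8 MB.
= 9.172 GiB.

9.2 GiB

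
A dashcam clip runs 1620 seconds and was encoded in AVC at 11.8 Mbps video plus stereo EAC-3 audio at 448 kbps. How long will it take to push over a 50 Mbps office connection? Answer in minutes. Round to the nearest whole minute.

Audio: 448 kbps = 0.448 Mbps.
Total bitrate: 12.248 Mbps.
File: 12.248 Mbps × 1620 s = 19841.8 Mb.
At 50 Mbps: 19841.8 / 50 = 396.8 s ≈ 6.61 minutes.

7 minutes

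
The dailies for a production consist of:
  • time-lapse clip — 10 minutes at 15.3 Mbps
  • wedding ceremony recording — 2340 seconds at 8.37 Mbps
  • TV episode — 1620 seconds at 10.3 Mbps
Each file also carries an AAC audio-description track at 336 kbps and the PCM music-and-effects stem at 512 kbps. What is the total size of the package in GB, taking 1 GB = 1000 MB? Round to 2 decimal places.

6.16 GB

Audio total: 336 + 512 = 848 kbps = 0.848 Mbps.
time-lapse clip: 16.148 Mbps × 600 s = 9688.8 Mb
wedding ceremony recording: 9.218 Mbps × 2340 s = 21570.1 Mb
TV episode: 11.148 Mbps × 1620 s = 18059.8 Mb
Total: 49318.7 Mb = 6164.8 MB.
= 6.165 GB.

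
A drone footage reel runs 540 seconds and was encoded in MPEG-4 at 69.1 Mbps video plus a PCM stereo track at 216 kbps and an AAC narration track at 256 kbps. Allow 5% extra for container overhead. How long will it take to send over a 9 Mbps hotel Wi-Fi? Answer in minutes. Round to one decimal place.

Audio total: 216 + 256 = 472 kbps = 0.472 Mbps.
Total bitrate: 69.572 Mbps.
File: 69.572 Mbps × 540 s = 37568.9 Mb.
With 5% container overhead: ×1.05. → 39447.3 Mb.
At 9 Mbps: 39447.3 / 9 = 4383.0 s ≈ 73.1 minutes.

73.1 minutes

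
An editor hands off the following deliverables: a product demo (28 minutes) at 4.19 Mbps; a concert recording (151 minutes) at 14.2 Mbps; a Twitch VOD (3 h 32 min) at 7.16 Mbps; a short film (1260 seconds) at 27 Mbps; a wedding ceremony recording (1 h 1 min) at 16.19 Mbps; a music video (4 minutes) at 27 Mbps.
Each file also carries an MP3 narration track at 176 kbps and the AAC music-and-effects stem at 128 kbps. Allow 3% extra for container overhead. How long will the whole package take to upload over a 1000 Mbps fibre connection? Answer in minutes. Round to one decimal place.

Audio total: 176 + 128 = 304 kbps = 0.304 Mbps.
product demo: 4.494 Mbps × 1680 s × 1.03 = 7776.4 Mb
concert recording: 14.504 Mbps × 9060 s × 1.03 = 135348.4 Mb
Twitch VOD: 7.464 Mbps × 12720 s × 1.03 = 97790.3 Mb
short film: 27.304 Mbps × 1260 s × 1.03 = 35435.1 Mb
wedding ceremony recording: 16.494 Mbps × 3660 s × 1.03 = 62179.1 Mb
music video: 27.304 Mbps × 240 s × 1.03 = 6749.5 Mb
Total: 345278.9 Mb = 43159.9 MB.
At 1000 Mbps: 345278.9 / 1000 = 345 s ≈ 5.75 minutes.

5.8 minutes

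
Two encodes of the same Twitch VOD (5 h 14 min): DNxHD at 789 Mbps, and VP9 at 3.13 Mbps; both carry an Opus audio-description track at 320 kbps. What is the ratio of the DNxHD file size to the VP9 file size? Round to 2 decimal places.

5 h 14 min = 314 min = 18840 s
Audio: 320 kbps = 0.320 Mbps.
DNxHD: 789.320 Mbps × 18840 s = 14870788.8 Mb = 1731.188 GiB.
VP9: 3.450 Mbps × 18840 s = 64998.0 Mb = 7.567 GiB.
Ratio: 1731.188 / 7.567 = 228.788.

228.79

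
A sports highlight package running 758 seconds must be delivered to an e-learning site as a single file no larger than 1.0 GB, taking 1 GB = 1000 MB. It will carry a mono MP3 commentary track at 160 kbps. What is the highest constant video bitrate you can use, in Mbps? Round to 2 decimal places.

10.39 Mbps

Budget: 1.0 GB = 8000.0 Mb.
Total bitrate budget: 8000.0 Mb / 758 s = 10.554 Mbps.
Audio: 160 kbps = 0.160 Mbps.
Video: 10.554 − 0.160 = 10.394 Mbps.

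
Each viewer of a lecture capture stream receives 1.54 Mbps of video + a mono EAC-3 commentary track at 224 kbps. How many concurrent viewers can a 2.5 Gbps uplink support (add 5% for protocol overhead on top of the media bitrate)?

1349

Audio: 224 kbps = 0.224 Mbps.
Per-viewer media rate: 1.764 Mbps.
On the wire with 5% overhead: 1.852 Mbps.
2.5 Gbps = 2,500 Mbps; 2,500 / 1.852 = 1349.75 → 1349 viewers.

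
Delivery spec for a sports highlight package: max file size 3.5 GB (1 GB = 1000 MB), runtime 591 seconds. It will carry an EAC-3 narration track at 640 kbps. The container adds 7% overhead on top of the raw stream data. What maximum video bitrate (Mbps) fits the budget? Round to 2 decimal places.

Budget: 3.5 GB = 28000.0 Mb.
Stream payload after overhead: 28000.0 / 1.07 = 26168.2 Mb.
Total bitrate budget: 26168.2 Mb / 591 s = 44.278 Mbps.
Audio: 640 kbps = 0.640 Mbps.
Video: 44.278 − 0.640 = 43.638 Mbps.

43.64 Mbps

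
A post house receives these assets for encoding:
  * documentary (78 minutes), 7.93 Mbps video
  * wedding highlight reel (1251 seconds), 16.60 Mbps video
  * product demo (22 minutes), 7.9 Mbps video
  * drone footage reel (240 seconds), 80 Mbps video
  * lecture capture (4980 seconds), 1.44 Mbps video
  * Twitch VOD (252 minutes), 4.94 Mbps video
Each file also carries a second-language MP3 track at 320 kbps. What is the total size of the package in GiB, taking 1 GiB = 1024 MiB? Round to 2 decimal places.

Audio: 320 kbps = 0.320 Mbps.
documentary: 8.250 Mbps × 4680 s = 38610.0 Mb
wedding highlight reel: 16.920 Mbps × 1251 s = 21166.9 Mb
product demo: 8.220 Mbps × 1320 s = 10850.4 Mb
drone footage reel: 80.320 Mbps × 240 s = 19276.8 Mb
lecture capture: 1.760 Mbps × 4980 s = 8764.8 Mb
Twitch VOD: 5.260 Mbps × 15120 s = 79531.2 Mb
Total: 178200.1 Mb = 22275.0 MB.
= 20.75 GiB.

20.75 GiB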